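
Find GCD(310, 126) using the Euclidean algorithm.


310 = 2 * 126 + 58
126 = 2 * 58 + 10
58 = 5 * 10 + 8
10 = 1 * 8 + 2
8 = 4 * 2 + 0
GCD = 2


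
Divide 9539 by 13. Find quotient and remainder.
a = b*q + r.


9539 = 13 * 733 + 10
Check: 9529 + 10 = 9539

q = 733, r = 10


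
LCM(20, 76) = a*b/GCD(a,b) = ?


GCD(20, 76) = 4
LCM = 20*76/4 = 1520/4 = 380

LCM = 380


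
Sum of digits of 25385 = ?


2 + 5 + 3 + 8 + 5 = 23


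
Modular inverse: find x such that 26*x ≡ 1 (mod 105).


Use the extended Euclidean algorithm on (105, 26); each row r = 105*s + 26*t:
r=105, s=1, t=0
r=26, s=0, t=1
q=4: r=1, s=1, t=-4   [105*(1) + 26*(-4) = 1]
q=26: r=0, s=-26, t=105   [105*(-26) + 26*(105) = 0]
GCD = 1 with t = -4, so 26*(-4) ≡ 1 (mod 105)
Inverse = -4 mod 105 = 101
Check: 26 * 101 = 2626 ≡ 1 (mod 105)

26^(-1) ≡ 101 (mod 105)


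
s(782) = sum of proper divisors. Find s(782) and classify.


Proper divisors: 1, 2, 17, 23, 34, 46, 391
Sum = 1 + 2 + 17 + 23 + 34 + 46 + 391 = 514
514 < 782 → deficient

s(782) = 514 (deficient)


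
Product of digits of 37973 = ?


3 × 7 × 9 × 7 × 3 = 3969


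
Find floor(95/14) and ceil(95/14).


95/14 = 6.7857
floor = 6
ceil = 7

floor = 6, ceil = 7


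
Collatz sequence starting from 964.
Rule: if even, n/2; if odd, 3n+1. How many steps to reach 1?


964 → 482 → 241 → 724 → 362 → 181 → 544 → 272 → 136 → 68 → 34 → 17 → 52 → 26 → 13 → 40 → 20 → 10 → 5 → 16 → 8 → 4 → 2 → 1
Total steps = 23

23 steps


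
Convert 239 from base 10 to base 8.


239 (base 10) = 239 (decimal)
239 (decimal) = 357 (base 8)


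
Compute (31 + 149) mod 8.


31 + 149 = 180
180 mod 8 = 4


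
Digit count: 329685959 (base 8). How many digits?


329685959 in base 8 = 2351515707
Number of digits = 10

10 digits (base 8)


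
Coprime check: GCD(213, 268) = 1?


Euclidean algorithm:
268 = 1 * 213 + 55
213 = 3 * 55 + 48
55 = 1 * 48 + 7
48 = 6 * 7 + 6
7 = 1 * 6 + 1
6 = 6 * 1 + 0
GCD(213, 268) = 1

Yes, coprime (GCD = 1)


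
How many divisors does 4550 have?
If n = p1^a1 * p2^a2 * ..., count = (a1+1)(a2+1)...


4550 = 2^1 × 5^2 × 7^1 × 13^1
d(4550) = (1+1) × (2+1) × (1+1) × (1+1) = 24

24 divisors


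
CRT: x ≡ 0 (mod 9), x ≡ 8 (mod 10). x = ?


M = 9*10 = 90
M1 = M/9 = 10, M2 = M/10 = 9
M1^(-1) mod 9 = 1, M2^(-1) mod 10 = 9
x = 0*10*1 + 8*9*9 = 648
648 mod 90 = 18
Check: 18 mod 9 = 0 ✓, 18 mod 10 = 8 ✓

x ≡ 18 (mod 90)


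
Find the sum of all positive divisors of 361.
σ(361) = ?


Divisors of 361: 1, 19, 361
Sum = 1 + 19 + 361 = 381

σ(361) = 381


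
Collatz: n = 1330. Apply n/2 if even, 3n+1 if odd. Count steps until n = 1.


1330 → 665 → 1996 → 998 → 499 → 1498 → 749 → 2248 → 1124 → 562 → 281 → 844 → 422 → 211 → 634 → 317 → 952 → 476 → 238 → 119 → 358 → 179 → 538 → 269 → 808 → 404 → 202 → 101 → 304 → 152 → 76 → 38 → 19 → 58 → 29 → 88 → 44 → 22 → 11 → 34 → 17 → 52 → 26 → 13 → 40 → 20 → 10 → 5 → 16 → 8 → 4 → 2 → 1
Total steps = 52

52 steps


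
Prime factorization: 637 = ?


637 / 7 = 91
91 / 7 = 13
13 / 13 = 1
637 = 7^2 × 13


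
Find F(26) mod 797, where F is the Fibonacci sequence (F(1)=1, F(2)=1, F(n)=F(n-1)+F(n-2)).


F(k) mod 797 for k=1..26:
1, 1, 2, 3, 5, 8, 13, 21, 34, 55, 89, 144, 233, 377, 610, 190, 3, 193, 196, 389, 585, 177, 762, 142, 107, 249
F(26) mod 797 = 249


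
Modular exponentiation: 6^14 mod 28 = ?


6^1 mod 28 = 6
6^2 mod 28 = 8
6^3 mod 28 = 20
6^4 mod 28 = 8
6^5 mod 28 = 20
6^6 mod 28 = 8
6^7 mod 28 = 20
6^8 mod 28 = 8
6^9 mod 28 = 20
6^10 mod 28 = 8
6^11 mod 28 = 20
6^12 mod 28 = 8
6^13 mod 28 = 20
6^14 mod 28 = 8


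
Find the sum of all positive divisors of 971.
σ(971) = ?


Divisors of 971: 1, 971
Sum = 1 + 971 = 972

σ(971) = 972


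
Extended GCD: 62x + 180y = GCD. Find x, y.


Tabular extended Euclidean (each row: r = 62*s + 180*t):
r=62, s=1, t=0
r=180, s=0, t=1
q=0: r=62, s=1, t=0   [62*(1) + 180*(0) = 62]
q=2: r=56, s=-2, t=1   [62*(-2) + 180*(1) = 56]
q=1: r=6, s=3, t=-1   [62*(3) + 180*(-1) = 6]
q=9: r=2, s=-29, t=10   [62*(-29) + 180*(10) = 2]
q=3: r=0, s=90, t=-31   [62*(90) + 180*(-31) = 0]
GCD = 2; from the row with r=2: x=-29, y=10
Check: 62*(-29) + 180*(10) = -1798 + 1800 = 2

GCD = 2, x = -29, y = 10


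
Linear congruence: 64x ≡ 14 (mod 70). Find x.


GCD(64, 70) = 2 divides 14
Divide: 32x ≡ 7 (mod 35)
x ≡ 21 (mod 35)


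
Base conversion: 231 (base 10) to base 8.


231 (base 10) = 231 (decimal)
231 (decimal) = 347 (base 8)


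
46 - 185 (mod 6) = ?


46 - 185 = -139
-139 mod 6 = 5


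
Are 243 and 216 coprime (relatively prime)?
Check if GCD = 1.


Euclidean algorithm:
243 = 1 * 216 + 27
216 = 8 * 27 + 0
GCD(243, 216) = 27

No, not coprime (GCD = 27)


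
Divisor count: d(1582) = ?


1582 = 2^1 × 7^1 × 113^1
d(1582) = (1+1) × (1+1) × (1+1) = 8

8 divisors


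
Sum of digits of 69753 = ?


6 + 9 + 7 + 5 + 3 = 30


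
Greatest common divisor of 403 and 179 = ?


403 = 2 * 179 + 45
179 = 3 * 45 + 44
45 = 1 * 44 + 1
44 = 44 * 1 + 0
GCD = 1


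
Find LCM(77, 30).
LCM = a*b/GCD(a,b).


GCD(77, 30) = 1
LCM = 77*30/1 = 2310/1 = 2310

LCM = 2310


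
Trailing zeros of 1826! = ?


floor(1826/5) = 365
floor(1826/25) = 73
floor(1826/125) = 14
floor(1826/625) = 2
Total = 454

454 trailing zeros


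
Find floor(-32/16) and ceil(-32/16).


-32/16 = -2.0000
floor = -2
ceil = -2

floor = -2, ceil = -2


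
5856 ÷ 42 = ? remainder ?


5856 = 42 * 139 + 18
Check: 5838 + 18 = 5856

q = 139, r = 18


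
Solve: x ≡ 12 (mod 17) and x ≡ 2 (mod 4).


M = 17*4 = 68
M1 = M/17 = 4, M2 = M/4 = 17
M1^(-1) mod 17 = 13, M2^(-1) mod 4 = 1
x = 12*4*13 + 2*17*1 = 658
658 mod 68 = 46
Check: 46 mod 17 = 12 ✓, 46 mod 4 = 2 ✓

x ≡ 46 (mod 68)


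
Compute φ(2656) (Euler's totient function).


2656 = 2^5 × 83
Prime factors: 2, 83
φ(2656) = 2656 × (1-1/2) × (1-1/83)
= 2656 × 1/2 × 82/83 = 1312

φ(2656) = 1312


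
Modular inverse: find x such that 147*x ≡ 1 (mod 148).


Use the extended Euclidean algorithm on (148, 147); each row r = 148*s + 147*t:
r=148, s=1, t=0
r=147, s=0, t=1
q=1: r=1, s=1, t=-1   [148*(1) + 147*(-1) = 1]
q=147: r=0, s=-147, t=148   [148*(-147) + 147*(148) = 0]
GCD = 1 with t = -1, so 147*(-1) ≡ 1 (mod 148)
Inverse = -1 mod 148 = 147
Check: 147 * 147 = 21609 ≡ 1 (mod 148)

147^(-1) ≡ 147 (mod 148)


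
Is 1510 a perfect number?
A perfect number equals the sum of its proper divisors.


Proper divisors of 1510: 1, 2, 5, 10, 151, 302, 755
Sum = 1 + 2 + 5 + 10 + 151 + 302 + 755 = 1226

No, 1510 is not perfect (1226 ≠ 1510)


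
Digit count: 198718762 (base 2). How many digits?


198718762 in base 2 = 1011110110000011010100101010
Number of digits = 28

28 digits (base 2)


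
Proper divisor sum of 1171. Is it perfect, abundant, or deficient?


Proper divisors: 1
Sum = 1 = 1
1 < 1171 → deficient

s(1171) = 1 (deficient)


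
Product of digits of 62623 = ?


6 × 2 × 6 × 2 × 3 = 432


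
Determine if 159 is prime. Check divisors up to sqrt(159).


159 / 3 = 53 (exact division)
159 is NOT prime.

No, 159 is not prime


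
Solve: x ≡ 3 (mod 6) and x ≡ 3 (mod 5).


M = 6*5 = 30
M1 = M/6 = 5, M2 = M/5 = 6
M1^(-1) mod 6 = 5, M2^(-1) mod 5 = 1
x = 3*5*5 + 3*6*1 = 93
93 mod 30 = 3
Check: 3 mod 6 = 3 ✓, 3 mod 5 = 3 ✓

x ≡ 3 (mod 30)


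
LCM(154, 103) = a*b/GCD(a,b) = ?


GCD(154, 103) = 1
LCM = 154*103/1 = 15862/1 = 15862

LCM = 15862


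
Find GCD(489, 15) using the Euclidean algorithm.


489 = 32 * 15 + 9
15 = 1 * 9 + 6
9 = 1 * 6 + 3
6 = 2 * 3 + 0
GCD = 3


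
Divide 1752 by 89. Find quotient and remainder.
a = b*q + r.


1752 = 89 * 19 + 61
Check: 1691 + 61 = 1752

q = 19, r = 61


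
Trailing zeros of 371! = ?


floor(371/5) = 74
floor(371/25) = 14
floor(371/125) = 2
Total = 90

90 trailing zeros


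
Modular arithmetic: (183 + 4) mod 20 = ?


183 + 4 = 187
187 mod 20 = 7


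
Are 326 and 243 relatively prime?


Euclidean algorithm:
326 = 1 * 243 + 83
243 = 2 * 83 + 77
83 = 1 * 77 + 6
77 = 12 * 6 + 5
6 = 1 * 5 + 1
5 = 5 * 1 + 0
GCD(326, 243) = 1

Yes, coprime (GCD = 1)


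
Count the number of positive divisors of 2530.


2530 = 2^1 × 5^1 × 11^1 × 23^1
d(2530) = (1+1) × (1+1) × (1+1) × (1+1) = 16

16 divisors


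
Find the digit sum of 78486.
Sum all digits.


7 + 8 + 4 + 8 + 6 = 33


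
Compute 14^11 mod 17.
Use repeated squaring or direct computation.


14^1 mod 17 = 14
14^2 mod 17 = 9
14^3 mod 17 = 7
14^4 mod 17 = 13
14^5 mod 17 = 12
14^6 mod 17 = 15
14^7 mod 17 = 6
14^8 mod 17 = 16
14^9 mod 17 = 3
14^10 mod 17 = 8
14^11 mod 17 = 10


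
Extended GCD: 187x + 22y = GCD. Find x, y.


Tabular extended Euclidean (each row: r = 187*s + 22*t):
r=187, s=1, t=0
r=22, s=0, t=1
q=8: r=11, s=1, t=-8   [187*(1) + 22*(-8) = 11]
q=2: r=0, s=-2, t=17   [187*(-2) + 22*(17) = 0]
GCD = 11; from the row with r=11: x=1, y=-8
Check: 187*(1) + 22*(-8) = 187 - 176 = 11

GCD = 11, x = 1, y = -8


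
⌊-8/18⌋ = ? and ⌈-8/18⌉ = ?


-8/18 = -0.4444
floor = -1
ceil = 0

floor = -1, ceil = 0


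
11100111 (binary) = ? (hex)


11100111 (base 2) = 231 (decimal)
231 (decimal) = E7 (base 16)


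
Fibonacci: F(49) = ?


Sequence: 1, 1, 2, 3, 5, 8, 13, 21, 34, 55, 89, 144, 233, 377, 610, 987, 1597, 2584, 4181, 6765, 10946, 17711, 28657, 46368, 75025, 121393, 196418, 317811, 514229, 832040, 1346269, 2178309, 3524578, 5702887, 9227465, 14930352, 24157817, 39088169, 63245986, 102334155, 165580141, 267914296, 433494437, 701408733, 1134903170, 1836311903, 2971215073, 4807526976, 7778742049
F(49) = 7778742049


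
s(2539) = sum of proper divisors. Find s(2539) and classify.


Proper divisors: 1
Sum = 1 = 1
1 < 2539 → deficient

s(2539) = 1 (deficient)


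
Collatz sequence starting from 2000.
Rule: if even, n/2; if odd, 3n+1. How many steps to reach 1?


2000 → 1000 → 500 → 250 → 125 → 376 → 188 → 94 → 47 → 142 → 71 → 214 → 107 → 322 → 161 → 484 → 242 → 121 → 364 → 182 → 91 → 274 → 137 → 412 → 206 → 103 → 310 → 155 → 466 → 233 → 700 → 350 → 175 → 526 → 263 → 790 → 395 → 1186 → 593 → 1780 → 890 → 445 → 1336 → 668 → 334 → 167 → 502 → 251 → 754 → 377 → 1132 → 566 → 283 → 850 → 425 → 1276 → 638 → 319 → 958 → 479 → 1438 → 719 → 2158 → 1079 → 3238 → 1619 → 4858 → 2429 → 7288 → 3644 → 1822 → 911 → 2734 → 1367 → 4102 → 2051 → 6154 → 3077 → 9232 → 4616 → 2308 → 1154 → 577 → 1732 → 866 → 433 → 1300 → 650 → 325 → 976 → 488 → 244 → 122 → 61 → 184 → 92 → 46 → 23 → 70 → 35 → 106 → 53 → 160 → 80 → 40 → 20 → 10 → 5 → 16 → 8 → 4 → 2 → 1
Total steps = 112

112 steps


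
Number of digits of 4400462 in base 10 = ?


4400462 has 7 digits in base 10
floor(log10(4400462)) + 1 = floor(6.6435) + 1 = 7

7 digits (base 10)


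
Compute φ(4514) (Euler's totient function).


4514 = 2 × 37 × 61
Prime factors: 2, 37, 61
φ(4514) = 4514 × (1-1/2) × (1-1/37) × (1-1/61)
= 4514 × 1/2 × 36/37 × 60/61 = 2160

φ(4514) = 2160


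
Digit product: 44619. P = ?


4 × 4 × 6 × 1 × 9 = 864


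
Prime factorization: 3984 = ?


3984 / 2 = 1992
1992 / 2 = 996
996 / 2 = 498
498 / 2 = 249
249 / 3 = 83
83 / 83 = 1
3984 = 2^4 × 3 × 83


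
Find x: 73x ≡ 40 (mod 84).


GCD(73, 84) = 1, unique solution
a^(-1) mod 84 = 61
x = 61 * 40 mod 84 = 4

x ≡ 4 (mod 84)


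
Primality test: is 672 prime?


672 / 2 = 336 (exact division)
672 is NOT prime.

No, 672 is not prime


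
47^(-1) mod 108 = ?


Use the extended Euclidean algorithm on (108, 47); each row r = 108*s + 47*t:
r=108, s=1, t=0
r=47, s=0, t=1
q=2: r=14, s=1, t=-2   [108*(1) + 47*(-2) = 14]
q=3: r=5, s=-3, t=7   [108*(-3) + 47*(7) = 5]
q=2: r=4, s=7, t=-16   [108*(7) + 47*(-16) = 4]
q=1: r=1, s=-10, t=23   [108*(-10) + 47*(23) = 1]
q=4: r=0, s=47, t=-108   [108*(47) + 47*(-108) = 0]
GCD = 1 with t = 23, so 47*(23) ≡ 1 (mod 108)
Inverse = 23 mod 108 = 23
Check: 47 * 23 = 1081 ≡ 1 (mod 108)

47^(-1) ≡ 23 (mod 108)


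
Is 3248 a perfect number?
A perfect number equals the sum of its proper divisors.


Proper divisors of 3248: 1, 2, 4, 7, 8, 14, 16, 28, 29, 56, 58, 112, 116, 203, 232, 406, 464, 812, 1624
Sum = 1 + 2 + 4 + 7 + 8 + 14 + 16 + 28 + 29 + 56 + 58 + 112 + 116 + 203 + 232 + 406 + 464 + 812 + 1624 = 4192

No, 3248 is not perfect (4192 ≠ 3248)


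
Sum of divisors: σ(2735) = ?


Divisors of 2735: 1, 5, 547, 2735
Sum = 1 + 5 + 547 + 2735 = 3288

σ(2735) = 3288


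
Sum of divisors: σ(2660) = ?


Divisors of 2660: 1, 2, 4, 5, 7, 10, 14, 19, 20, 28, 35, 38, 70, 76, 95, 133, 140, 190, 266, 380, 532, 665, 1330, 2660
Sum = 1 + 2 + 4 + 5 + 7 + 10 + 14 + 19 + 20 + 28 + 35 + 38 + 70 + 76 + 95 + 133 + 140 + 190 + 266 + 380 + 532 + 665 + 1330 + 2660 = 6720

σ(2660) = 6720


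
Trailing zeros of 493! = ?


floor(493/5) = 98
floor(493/25) = 19
floor(493/125) = 3
Total = 120

120 trailing zeros


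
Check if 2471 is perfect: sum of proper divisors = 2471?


Proper divisors of 2471: 1, 7, 353
Sum = 1 + 7 + 353 = 361

No, 2471 is not perfect (361 ≠ 2471)


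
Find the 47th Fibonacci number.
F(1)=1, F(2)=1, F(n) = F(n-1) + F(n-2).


Sequence: 1, 1, 2, 3, 5, 8, 13, 21, 34, 55, 89, 144, 233, 377, 610, 987, 1597, 2584, 4181, 6765, 10946, 17711, 28657, 46368, 75025, 121393, 196418, 317811, 514229, 832040, 1346269, 2178309, 3524578, 5702887, 9227465, 14930352, 24157817, 39088169, 63245986, 102334155, 165580141, 267914296, 433494437, 701408733, 1134903170, 1836311903, 2971215073
F(47) = 2971215073


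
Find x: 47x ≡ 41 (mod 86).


GCD(47, 86) = 1, unique solution
a^(-1) mod 86 = 11
x = 11 * 41 mod 86 = 21

x ≡ 21 (mod 86)


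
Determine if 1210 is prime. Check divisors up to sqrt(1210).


1210 / 2 = 605 (exact division)
1210 is NOT prime.

No, 1210 is not prime


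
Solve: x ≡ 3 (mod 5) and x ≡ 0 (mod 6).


M = 5*6 = 30
M1 = M/5 = 6, M2 = M/6 = 5
M1^(-1) mod 5 = 1, M2^(-1) mod 6 = 5
x = 3*6*1 + 0*5*5 = 18
18 mod 30 = 18
Check: 18 mod 5 = 3 ✓, 18 mod 6 = 0 ✓

x ≡ 18 (mod 30)


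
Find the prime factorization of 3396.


3396 / 2 = 1698
1698 / 2 = 849
849 / 3 = 283
283 / 283 = 1
3396 = 2^2 × 3 × 283


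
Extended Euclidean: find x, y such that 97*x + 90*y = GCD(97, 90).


Tabular extended Euclidean (each row: r = 97*s + 90*t):
r=97, s=1, t=0
r=90, s=0, t=1
q=1: r=7, s=1, t=-1   [97*(1) + 90*(-1) = 7]
q=12: r=6, s=-12, t=13   [97*(-12) + 90*(13) = 6]
q=1: r=1, s=13, t=-14   [97*(13) + 90*(-14) = 1]
q=6: r=0, s=-90, t=97   [97*(-90) + 90*(97) = 0]
GCD = 1; from the row with r=1: x=13, y=-14
Check: 97*(13) + 90*(-14) = 1261 - 1260 = 1

GCD = 1, x = 13, y = -14


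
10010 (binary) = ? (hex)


10010 (base 2) = 18 (decimal)
18 (decimal) = 12 (base 16)


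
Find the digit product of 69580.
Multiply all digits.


6 × 9 × 5 × 8 × 0 = 0


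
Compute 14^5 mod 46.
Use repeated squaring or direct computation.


14^1 mod 46 = 14
14^2 mod 46 = 12
14^3 mod 46 = 30
14^4 mod 46 = 6
14^5 mod 46 = 38


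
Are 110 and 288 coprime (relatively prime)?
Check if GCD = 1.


Euclidean algorithm:
288 = 2 * 110 + 68
110 = 1 * 68 + 42
68 = 1 * 42 + 26
42 = 1 * 26 + 16
26 = 1 * 16 + 10
16 = 1 * 10 + 6
10 = 1 * 6 + 4
6 = 1 * 4 + 2
4 = 2 * 2 + 0
GCD(110, 288) = 2

No, not coprime (GCD = 2)


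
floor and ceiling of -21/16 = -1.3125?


-21/16 = -1.3125
floor = -2
ceil = -1

floor = -2, ceil = -1


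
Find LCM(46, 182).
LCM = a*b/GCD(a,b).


GCD(46, 182) = 2
LCM = 46*182/2 = 8372/2 = 4186

LCM = 4186


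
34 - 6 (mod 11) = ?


34 - 6 = 28
28 mod 11 = 6


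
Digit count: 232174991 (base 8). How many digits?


232174991 in base 8 = 1565532617
Number of digits = 10

10 digits (base 8)


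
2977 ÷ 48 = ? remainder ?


2977 = 48 * 62 + 1
Check: 2976 + 1 = 2977

q = 62, r = 1


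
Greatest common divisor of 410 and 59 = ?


410 = 6 * 59 + 56
59 = 1 * 56 + 3
56 = 18 * 3 + 2
3 = 1 * 2 + 1
2 = 2 * 1 + 0
GCD = 1


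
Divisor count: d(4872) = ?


4872 = 2^3 × 3^1 × 7^1 × 29^1
d(4872) = (3+1) × (1+1) × (1+1) × (1+1) = 32

32 divisors


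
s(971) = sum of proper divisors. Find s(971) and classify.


Proper divisors: 1
Sum = 1 = 1
1 < 971 → deficient

s(971) = 1 (deficient)


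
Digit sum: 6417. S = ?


6 + 4 + 1 + 7 = 18


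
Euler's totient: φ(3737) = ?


3737 = 37 × 101
Prime factors: 37, 101
φ(3737) = 3737 × (1-1/37) × (1-1/101)
= 3737 × 36/37 × 100/101 = 3600

φ(3737) = 3600


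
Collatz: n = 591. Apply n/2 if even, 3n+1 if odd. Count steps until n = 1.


591 → 1774 → 887 → 2662 → 1331 → 3994 → 1997 → 5992 → 2996 → 1498 → 749 → 2248 → 1124 → 562 → 281 → 844 → 422 → 211 → 634 → 317 → 952 → 476 → 238 → 119 → 358 → 179 → 538 → 269 → 808 → 404 → 202 → 101 → 304 → 152 → 76 → 38 → 19 → 58 → 29 → 88 → 44 → 22 → 11 → 34 → 17 → 52 → 26 → 13 → 40 → 20 → 10 → 5 → 16 → 8 → 4 → 2 → 1
Total steps = 56

56 steps


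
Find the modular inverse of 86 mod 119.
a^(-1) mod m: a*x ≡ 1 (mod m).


Use the extended Euclidean algorithm on (119, 86); each row r = 119*s + 86*t:
r=119, s=1, t=0
r=86, s=0, t=1
q=1: r=33, s=1, t=-1   [119*(1) + 86*(-1) = 33]
q=2: r=20, s=-2, t=3   [119*(-2) + 86*(3) = 20]
q=1: r=13, s=3, t=-4   [119*(3) + 86*(-4) = 13]
q=1: r=7, s=-5, t=7   [119*(-5) + 86*(7) = 7]
q=1: r=6, s=8, t=-11   [119*(8) + 86*(-11) = 6]
q=1: r=1, s=-13, t=18   [119*(-13) + 86*(18) = 1]
q=6: r=0, s=86, t=-119   [119*(86) + 86*(-119) = 0]
GCD = 1 with t = 18, so 86*(18) ≡ 1 (mod 119)
Inverse = 18 mod 119 = 18
Check: 86 * 18 = 1548 ≡ 1 (mod 119)

86^(-1) ≡ 18 (mod 119)


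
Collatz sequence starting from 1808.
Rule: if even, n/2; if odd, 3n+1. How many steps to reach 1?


1808 → 904 → 452 → 226 → 113 → 340 → 170 → 85 → 256 → 128 → 64 → 32 → 16 → 8 → 4 → 2 → 1
Total steps = 16

16 steps


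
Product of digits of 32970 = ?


3 × 2 × 9 × 7 × 0 = 0


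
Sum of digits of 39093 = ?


3 + 9 + 0 + 9 + 3 = 24


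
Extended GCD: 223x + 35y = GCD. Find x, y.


Tabular extended Euclidean (each row: r = 223*s + 35*t):
r=223, s=1, t=0
r=35, s=0, t=1
q=6: r=13, s=1, t=-6   [223*(1) + 35*(-6) = 13]
q=2: r=9, s=-2, t=13   [223*(-2) + 35*(13) = 9]
q=1: r=4, s=3, t=-19   [223*(3) + 35*(-19) = 4]
q=2: r=1, s=-8, t=51   [223*(-8) + 35*(51) = 1]
q=4: r=0, s=35, t=-223   [223*(35) + 35*(-223) = 0]
GCD = 1; from the row with r=1: x=-8, y=51
Check: 223*(-8) + 35*(51) = -1784 + 1785 = 1

GCD = 1, x = -8, y = 51


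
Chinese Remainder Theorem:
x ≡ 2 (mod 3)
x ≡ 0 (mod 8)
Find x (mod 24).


M = 3*8 = 24
M1 = M/3 = 8, M2 = M/8 = 3
M1^(-1) mod 3 = 2, M2^(-1) mod 8 = 3
x = 2*8*2 + 0*3*3 = 32
32 mod 24 = 8
Check: 8 mod 3 = 2 ✓, 8 mod 8 = 0 ✓

x ≡ 8 (mod 24)


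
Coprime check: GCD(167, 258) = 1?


Euclidean algorithm:
258 = 1 * 167 + 91
167 = 1 * 91 + 76
91 = 1 * 76 + 15
76 = 5 * 15 + 1
15 = 15 * 1 + 0
GCD(167, 258) = 1

Yes, coprime (GCD = 1)


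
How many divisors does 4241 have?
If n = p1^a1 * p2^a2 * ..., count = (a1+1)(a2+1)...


4241 = 4241^1
d(4241) = (1+1) = 2

2 divisors


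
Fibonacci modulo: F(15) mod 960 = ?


F(k) mod 960 for k=1..15:
1, 1, 2, 3, 5, 8, 13, 21, 34, 55, 89, 144, 233, 377, 610
F(15) mod 960 = 610


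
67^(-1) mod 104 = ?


Use the extended Euclidean algorithm on (104, 67); each row r = 104*s + 67*t:
r=104, s=1, t=0
r=67, s=0, t=1
q=1: r=37, s=1, t=-1   [104*(1) + 67*(-1) = 37]
q=1: r=30, s=-1, t=2   [104*(-1) + 67*(2) = 30]
q=1: r=7, s=2, t=-3   [104*(2) + 67*(-3) = 7]
q=4: r=2, s=-9, t=14   [104*(-9) + 67*(14) = 2]
q=3: r=1, s=29, t=-45   [104*(29) + 67*(-45) = 1]
q=2: r=0, s=-67, t=104   [104*(-67) + 67*(104) = 0]
GCD = 1 with t = -45, so 67*(-45) ≡ 1 (mod 104)
Inverse = -45 mod 104 = 59
Check: 67 * 59 = 3953 ≡ 1 (mod 104)

67^(-1) ≡ 59 (mod 104)


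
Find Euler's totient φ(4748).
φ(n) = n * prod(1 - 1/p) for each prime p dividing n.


4748 = 2^2 × 1187
Prime factors: 2, 1187
φ(4748) = 4748 × (1-1/2) × (1-1/1187)
= 4748 × 1/2 × 1186/1187 = 2372

φ(4748) = 2372


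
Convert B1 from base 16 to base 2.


B1 (base 16) = 177 (decimal)
177 (decimal) = 10110001 (base 2)


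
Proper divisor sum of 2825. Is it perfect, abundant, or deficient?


Proper divisors: 1, 5, 25, 113, 565
Sum = 1 + 5 + 25 + 113 + 565 = 709
709 < 2825 → deficient

s(2825) = 709 (deficient)


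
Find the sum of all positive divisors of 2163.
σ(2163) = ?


Divisors of 2163: 1, 3, 7, 21, 103, 309, 721, 2163
Sum = 1 + 3 + 7 + 21 + 103 + 309 + 721 + 2163 = 3328

σ(2163) = 3328


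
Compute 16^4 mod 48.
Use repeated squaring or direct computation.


16^1 mod 48 = 16
16^2 mod 48 = 16
16^3 mod 48 = 16
16^4 mod 48 = 16


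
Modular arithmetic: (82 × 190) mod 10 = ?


82 × 190 = 15580
15580 mod 10 = 0


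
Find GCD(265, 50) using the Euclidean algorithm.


265 = 5 * 50 + 15
50 = 3 * 15 + 5
15 = 3 * 5 + 0
GCD = 5


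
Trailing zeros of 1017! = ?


floor(1017/5) = 203
floor(1017/25) = 40
floor(1017/125) = 8
floor(1017/625) = 1
Total = 252

252 trailing zeros


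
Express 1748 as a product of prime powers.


1748 / 2 = 874
874 / 2 = 437
437 / 19 = 23
23 / 23 = 1
1748 = 2^2 × 19 × 23


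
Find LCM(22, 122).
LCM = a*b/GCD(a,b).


GCD(22, 122) = 2
LCM = 22*122/2 = 2684/2 = 1342

LCM = 1342


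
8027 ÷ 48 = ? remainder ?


8027 = 48 * 167 + 11
Check: 8016 + 11 = 8027

q = 167, r = 11


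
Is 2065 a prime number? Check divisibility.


2065 / 5 = 413 (exact division)
2065 is NOT prime.

No, 2065 is not prime


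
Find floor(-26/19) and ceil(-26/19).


-26/19 = -1.3684
floor = -2
ceil = -1

floor = -2, ceil = -1


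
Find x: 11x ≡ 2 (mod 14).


GCD(11, 14) = 1, unique solution
a^(-1) mod 14 = 9
x = 9 * 2 mod 14 = 4

x ≡ 4 (mod 14)


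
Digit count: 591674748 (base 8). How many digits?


591674748 in base 8 = 4321036574
Number of digits = 10

10 digits (base 8)


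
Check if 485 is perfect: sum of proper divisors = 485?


Proper divisors of 485: 1, 5, 97
Sum = 1 + 5 + 97 = 103

No, 485 is not perfect (103 ≠ 485)


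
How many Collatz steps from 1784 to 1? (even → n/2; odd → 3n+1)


1784 → 892 → 446 → 223 → 670 → 335 → 1006 → 503 → 1510 → 755 → 2266 → 1133 → 3400 → 1700 → 850 → 425 → 1276 → 638 → 319 → 958 → 479 → 1438 → 719 → 2158 → 1079 → 3238 → 1619 → 4858 → 2429 → 7288 → 3644 → 1822 → 911 → 2734 → 1367 → 4102 → 2051 → 6154 → 3077 → 9232 → 4616 → 2308 → 1154 → 577 → 1732 → 866 → 433 → 1300 → 650 → 325 → 976 → 488 → 244 → 122 → 61 → 184 → 92 → 46 → 23 → 70 → 35 → 106 → 53 → 160 → 80 → 40 → 20 → 10 → 5 → 16 → 8 → 4 → 2 → 1
Total steps = 73

73 steps


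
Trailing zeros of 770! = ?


floor(770/5) = 154
floor(770/25) = 30
floor(770/125) = 6
floor(770/625) = 1
Total = 191

191 trailing zeros


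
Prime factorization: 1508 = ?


1508 / 2 = 754
754 / 2 = 377
377 / 13 = 29
29 / 29 = 1
1508 = 2^2 × 13 × 29


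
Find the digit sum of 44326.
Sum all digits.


4 + 4 + 3 + 2 + 6 = 19


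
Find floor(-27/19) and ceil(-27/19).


-27/19 = -1.4211
floor = -2
ceil = -1

floor = -2, ceil = -1


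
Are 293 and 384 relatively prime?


Euclidean algorithm:
384 = 1 * 293 + 91
293 = 3 * 91 + 20
91 = 4 * 20 + 11
20 = 1 * 11 + 9
11 = 1 * 9 + 2
9 = 4 * 2 + 1
2 = 2 * 1 + 0
GCD(293, 384) = 1

Yes, coprime (GCD = 1)


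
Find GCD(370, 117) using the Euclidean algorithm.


370 = 3 * 117 + 19
117 = 6 * 19 + 3
19 = 6 * 3 + 1
3 = 3 * 1 + 0
GCD = 1


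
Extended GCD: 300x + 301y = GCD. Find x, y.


Tabular extended Euclidean (each row: r = 300*s + 301*t):
r=300, s=1, t=0
r=301, s=0, t=1
q=0: r=300, s=1, t=0   [300*(1) + 301*(0) = 300]
q=1: r=1, s=-1, t=1   [300*(-1) + 301*(1) = 1]
q=300: r=0, s=301, t=-300   [300*(301) + 301*(-300) = 0]
GCD = 1; from the row with r=1: x=-1, y=1
Check: 300*(-1) + 301*(1) = -300 + 301 = 1

GCD = 1, x = -1, y = 1


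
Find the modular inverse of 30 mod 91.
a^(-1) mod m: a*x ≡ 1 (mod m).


Use the extended Euclidean algorithm on (91, 30); each row r = 91*s + 30*t:
r=91, s=1, t=0
r=30, s=0, t=1
q=3: r=1, s=1, t=-3   [91*(1) + 30*(-3) = 1]
q=30: r=0, s=-30, t=91   [91*(-30) + 30*(91) = 0]
GCD = 1 with t = -3, so 30*(-3) ≡ 1 (mod 91)
Inverse = -3 mod 91 = 88
Check: 30 * 88 = 2640 ≡ 1 (mod 91)

30^(-1) ≡ 88 (mod 91)


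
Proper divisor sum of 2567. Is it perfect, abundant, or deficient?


Proper divisors: 1, 17, 151
Sum = 1 + 17 + 151 = 169
169 < 2567 → deficient

s(2567) = 169 (deficient)


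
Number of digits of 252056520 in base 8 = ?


252056520 in base 8 = 1701411710
Number of digits = 10

10 digits (base 8)


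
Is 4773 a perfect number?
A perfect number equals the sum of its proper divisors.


Proper divisors of 4773: 1, 3, 37, 43, 111, 129, 1591
Sum = 1 + 3 + 37 + 43 + 111 + 129 + 1591 = 1915

No, 4773 is not perfect (1915 ≠ 4773)


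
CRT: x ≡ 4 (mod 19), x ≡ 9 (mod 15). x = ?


M = 19*15 = 285
M1 = M/19 = 15, M2 = M/15 = 19
M1^(-1) mod 19 = 14, M2^(-1) mod 15 = 4
x = 4*15*14 + 9*19*4 = 1524
1524 mod 285 = 99
Check: 99 mod 19 = 4 ✓, 99 mod 15 = 9 ✓

x ≡ 99 (mod 285)


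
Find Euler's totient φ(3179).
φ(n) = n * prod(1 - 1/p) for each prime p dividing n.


3179 = 11 × 17^2
Prime factors: 11, 17
φ(3179) = 3179 × (1-1/11) × (1-1/17)
= 3179 × 10/11 × 16/17 = 2720

φ(3179) = 2720


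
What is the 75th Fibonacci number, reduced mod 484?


F(k) mod 484 for k=1..75:
1, 1, 2, 3, 5, 8, 13, 21, 34, 55, 89, 144, 233, 377, 126, 19, 145, 164, 309, 473, 298, 287, 101, 388, 5, 393, 398, 307, 221, 44, 265, 309, 90, 399, 5, 404, 409, 329, 254, 99, 353, 452, 321, 289, 126, 415, 57, 472, 45, 33, 78, 111, 189, 300, 5, 305, 310, 131, 441, 88, 45, 133, 178, 311, 5, 316, 321, 153, 474, 143, 133, 276, 409, 201, 126
F(75) mod 484 = 126


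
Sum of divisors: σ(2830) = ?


Divisors of 2830: 1, 2, 5, 10, 283, 566, 1415, 2830
Sum = 1 + 2 + 5 + 10 + 283 + 566 + 1415 + 2830 = 5112

σ(2830) = 5112


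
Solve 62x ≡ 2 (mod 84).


GCD(62, 84) = 2 divides 2
Divide: 31x ≡ 1 (mod 42)
x ≡ 19 (mod 42)


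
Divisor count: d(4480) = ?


4480 = 2^7 × 5^1 × 7^1
d(4480) = (7+1) × (1+1) × (1+1) = 32

32 divisors


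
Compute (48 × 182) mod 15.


48 × 182 = 8736
8736 mod 15 = 6


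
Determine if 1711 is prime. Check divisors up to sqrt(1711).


1711 / 29 = 59 (exact division)
1711 is NOT prime.

No, 1711 is not prime


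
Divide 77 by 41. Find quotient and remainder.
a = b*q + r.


77 = 41 * 1 + 36
Check: 41 + 36 = 77

q = 1, r = 36


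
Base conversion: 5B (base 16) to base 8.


5B (base 16) = 91 (decimal)
91 (decimal) = 133 (base 8)


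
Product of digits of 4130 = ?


4 × 1 × 3 × 0 = 0


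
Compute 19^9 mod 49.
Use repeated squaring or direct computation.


19^1 mod 49 = 19
19^2 mod 49 = 18
19^3 mod 49 = 48
19^4 mod 49 = 30
19^5 mod 49 = 31
19^6 mod 49 = 1
19^7 mod 49 = 19
19^8 mod 49 = 18
19^9 mod 49 = 48


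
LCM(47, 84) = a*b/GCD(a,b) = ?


GCD(47, 84) = 1
LCM = 47*84/1 = 3948/1 = 3948

LCM = 3948


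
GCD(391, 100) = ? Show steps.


391 = 3 * 100 + 91
100 = 1 * 91 + 9
91 = 10 * 9 + 1
9 = 9 * 1 + 0
GCD = 1


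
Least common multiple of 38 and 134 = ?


GCD(38, 134) = 2
LCM = 38*134/2 = 5092/2 = 2546

LCM = 2546


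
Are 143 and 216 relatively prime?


Euclidean algorithm:
216 = 1 * 143 + 73
143 = 1 * 73 + 70
73 = 1 * 70 + 3
70 = 23 * 3 + 1
3 = 3 * 1 + 0
GCD(143, 216) = 1

Yes, coprime (GCD = 1)


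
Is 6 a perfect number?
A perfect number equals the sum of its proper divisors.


Proper divisors of 6: 1, 2, 3
Sum = 1 + 2 + 3 = 6

Yes, 6 is perfect (6 = 6)


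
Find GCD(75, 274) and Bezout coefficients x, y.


Tabular extended Euclidean (each row: r = 75*s + 274*t):
r=75, s=1, t=0
r=274, s=0, t=1
q=0: r=75, s=1, t=0   [75*(1) + 274*(0) = 75]
q=3: r=49, s=-3, t=1   [75*(-3) + 274*(1) = 49]
q=1: r=26, s=4, t=-1   [75*(4) + 274*(-1) = 26]
q=1: r=23, s=-7, t=2   [75*(-7) + 274*(2) = 23]
q=1: r=3, s=11, t=-3   [75*(11) + 274*(-3) = 3]
q=7: r=2, s=-84, t=23   [75*(-84) + 274*(23) = 2]
q=1: r=1, s=95, t=-26   [75*(95) + 274*(-26) = 1]
q=2: r=0, s=-274, t=75   [75*(-274) + 274*(75) = 0]
GCD = 1; from the row with r=1: x=95, y=-26
Check: 75*(95) + 274*(-26) = 7125 - 7124 = 1

GCD = 1, x = 95, y = -26


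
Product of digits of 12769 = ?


1 × 2 × 7 × 6 × 9 = 756


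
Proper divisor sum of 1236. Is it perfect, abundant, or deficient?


Proper divisors: 1, 2, 3, 4, 6, 12, 103, 206, 309, 412, 618
Sum = 1 + 2 + 3 + 4 + 6 + 12 + 103 + 206 + 309 + 412 + 618 = 1676
1676 > 1236 → abundant

s(1236) = 1676 (abundant)


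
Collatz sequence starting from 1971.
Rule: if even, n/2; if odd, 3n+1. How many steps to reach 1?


1971 → 5914 → 2957 → 8872 → 4436 → 2218 → 1109 → 3328 → 1664 → 832 → 416 → 208 → 104 → 52 → 26 → 13 → 40 → 20 → 10 → 5 → 16 → 8 → 4 → 2 → 1
Total steps = 24

24 steps


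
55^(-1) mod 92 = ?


Use the extended Euclidean algorithm on (92, 55); each row r = 92*s + 55*t:
r=92, s=1, t=0
r=55, s=0, t=1
q=1: r=37, s=1, t=-1   [92*(1) + 55*(-1) = 37]
q=1: r=18, s=-1, t=2   [92*(-1) + 55*(2) = 18]
q=2: r=1, s=3, t=-5   [92*(3) + 55*(-5) = 1]
q=18: r=0, s=-55, t=92   [92*(-55) + 55*(92) = 0]
GCD = 1 with t = -5, so 55*(-5) ≡ 1 (mod 92)
Inverse = -5 mod 92 = 87
Check: 55 * 87 = 4785 ≡ 1 (mod 92)

55^(-1) ≡ 87 (mod 92)


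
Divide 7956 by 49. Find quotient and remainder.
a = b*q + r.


7956 = 49 * 162 + 18
Check: 7938 + 18 = 7956

q = 162, r = 18


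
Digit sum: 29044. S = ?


2 + 9 + 0 + 4 + 4 = 19


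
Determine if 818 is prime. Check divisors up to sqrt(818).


818 / 2 = 409 (exact division)
818 is NOT prime.

No, 818 is not prime


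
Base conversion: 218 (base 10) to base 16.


218 (base 10) = 218 (decimal)
218 (decimal) = DA (base 16)


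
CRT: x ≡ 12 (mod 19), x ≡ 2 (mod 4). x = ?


M = 19*4 = 76
M1 = M/19 = 4, M2 = M/4 = 19
M1^(-1) mod 19 = 5, M2^(-1) mod 4 = 3
x = 12*4*5 + 2*19*3 = 354
354 mod 76 = 50
Check: 50 mod 19 = 12 ✓, 50 mod 4 = 2 ✓

x ≡ 50 (mod 76)


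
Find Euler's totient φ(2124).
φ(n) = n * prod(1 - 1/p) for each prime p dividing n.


2124 = 2^2 × 3^2 × 59
Prime factors: 2, 3, 59
φ(2124) = 2124 × (1-1/2) × (1-1/3) × (1-1/59)
= 2124 × 1/2 × 2/3 × 58/59 = 696

φ(2124) = 696


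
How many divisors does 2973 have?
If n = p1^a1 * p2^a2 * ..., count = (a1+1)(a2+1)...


2973 = 3^1 × 991^1
d(2973) = (1+1) × (1+1) = 4

4 divisors


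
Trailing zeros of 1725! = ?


floor(1725/5) = 345
floor(1725/25) = 69
floor(1725/125) = 13
floor(1725/625) = 2
Total = 429

429 trailing zeros


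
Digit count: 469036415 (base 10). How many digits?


469036415 has 9 digits in base 10
floor(log10(469036415)) + 1 = floor(8.6712) + 1 = 9

9 digits (base 10)


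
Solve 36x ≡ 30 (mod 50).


GCD(36, 50) = 2 divides 30
Divide: 18x ≡ 15 (mod 25)
x ≡ 5 (mod 25)


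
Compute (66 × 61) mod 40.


66 × 61 = 4026
4026 mod 40 = 26


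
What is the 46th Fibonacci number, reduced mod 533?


F(k) mod 533 for k=1..46:
1, 1, 2, 3, 5, 8, 13, 21, 34, 55, 89, 144, 233, 377, 77, 454, 531, 452, 450, 369, 286, 122, 408, 530, 405, 402, 274, 143, 417, 27, 444, 471, 382, 320, 169, 489, 125, 81, 206, 287, 493, 247, 207, 454, 128, 49
F(46) mod 533 = 49


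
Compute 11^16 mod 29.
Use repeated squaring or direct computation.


11^1 mod 29 = 11
11^2 mod 29 = 5
11^3 mod 29 = 26
11^4 mod 29 = 25
11^5 mod 29 = 14
11^6 mod 29 = 9
11^7 mod 29 = 12
11^8 mod 29 = 16
11^9 mod 29 = 2
11^10 mod 29 = 22
11^11 mod 29 = 10
11^12 mod 29 = 23
11^13 mod 29 = 21
11^14 mod 29 = 28
11^15 mod 29 = 18
11^16 mod 29 = 24


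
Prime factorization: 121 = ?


121 / 11 = 11
11 / 11 = 1
121 = 11^2


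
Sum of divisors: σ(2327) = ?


Divisors of 2327: 1, 13, 179, 2327
Sum = 1 + 13 + 179 + 2327 = 2520

σ(2327) = 2520


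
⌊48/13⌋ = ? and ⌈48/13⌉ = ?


48/13 = 3.6923
floor = 3
ceil = 4

floor = 3, ceil = 4


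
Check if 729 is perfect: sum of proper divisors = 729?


Proper divisors of 729: 1, 3, 9, 27, 81, 243
Sum = 1 + 3 + 9 + 27 + 81 + 243 = 364

No, 729 is not perfect (364 ≠ 729)


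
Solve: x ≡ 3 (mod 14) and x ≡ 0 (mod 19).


M = 14*19 = 266
M1 = M/14 = 19, M2 = M/19 = 14
M1^(-1) mod 14 = 3, M2^(-1) mod 19 = 15
x = 3*19*3 + 0*14*15 = 171
171 mod 266 = 171
Check: 171 mod 14 = 3 ✓, 171 mod 19 = 0 ✓

x ≡ 171 (mod 266)


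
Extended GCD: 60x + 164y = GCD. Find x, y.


Tabular extended Euclidean (each row: r = 60*s + 164*t):
r=60, s=1, t=0
r=164, s=0, t=1
q=0: r=60, s=1, t=0   [60*(1) + 164*(0) = 60]
q=2: r=44, s=-2, t=1   [60*(-2) + 164*(1) = 44]
q=1: r=16, s=3, t=-1   [60*(3) + 164*(-1) = 16]
q=2: r=12, s=-8, t=3   [60*(-8) + 164*(3) = 12]
q=1: r=4, s=11, t=-4   [60*(11) + 164*(-4) = 4]
q=3: r=0, s=-41, t=15   [60*(-41) + 164*(15) = 0]
GCD = 4; from the row with r=4: x=11, y=-4
Check: 60*(11) + 164*(-4) = 660 - 656 = 4

GCD = 4, x = 11, y = -4


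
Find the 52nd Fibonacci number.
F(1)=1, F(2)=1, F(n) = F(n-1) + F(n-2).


Sequence: 1, 1, 2, 3, 5, 8, 13, 21, 34, 55, 89, 144, 233, 377, 610, 987, 1597, 2584, 4181, 6765, 10946, 17711, 28657, 46368, 75025, 121393, 196418, 317811, 514229, 832040, 1346269, 2178309, 3524578, 5702887, 9227465, 14930352, 24157817, 39088169, 63245986, 102334155, 165580141, 267914296, 433494437, 701408733, 1134903170, 1836311903, 2971215073, 4807526976, 7778742049, 12586269025, 20365011074, 32951280099
F(52) = 32951280099


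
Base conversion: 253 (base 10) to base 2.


253 (base 10) = 253 (decimal)
253 (decimal) = 11111101 (base 2)


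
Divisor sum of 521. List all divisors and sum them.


Divisors of 521: 1, 521
Sum = 1 + 521 = 522

σ(521) = 522


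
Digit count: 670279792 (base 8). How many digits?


670279792 in base 8 = 4774724160
Number of digits = 10

10 digits (base 8)


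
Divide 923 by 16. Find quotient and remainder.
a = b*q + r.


923 = 16 * 57 + 11
Check: 912 + 11 = 923

q = 57, r = 11


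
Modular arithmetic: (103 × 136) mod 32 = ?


103 × 136 = 14008
14008 mod 32 = 24


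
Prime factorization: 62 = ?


62 / 2 = 31
31 / 31 = 1
62 = 2 × 31


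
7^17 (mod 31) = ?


7^1 mod 31 = 7
7^2 mod 31 = 18
7^3 mod 31 = 2
7^4 mod 31 = 14
7^5 mod 31 = 5
7^6 mod 31 = 4
7^7 mod 31 = 28
7^8 mod 31 = 10
7^9 mod 31 = 8
7^10 mod 31 = 25
7^11 mod 31 = 20
7^12 mod 31 = 16
7^13 mod 31 = 19
7^14 mod 31 = 9
7^15 mod 31 = 1
7^16 mod 31 = 7
7^17 mod 31 = 18


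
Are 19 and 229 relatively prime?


Euclidean algorithm:
229 = 12 * 19 + 1
19 = 19 * 1 + 0
GCD(19, 229) = 1

Yes, coprime (GCD = 1)


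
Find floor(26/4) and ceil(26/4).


26/4 = 6.5000
floor = 6
ceil = 7

floor = 6, ceil = 7


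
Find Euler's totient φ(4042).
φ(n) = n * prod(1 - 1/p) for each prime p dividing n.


4042 = 2 × 43 × 47
Prime factors: 2, 43, 47
φ(4042) = 4042 × (1-1/2) × (1-1/43) × (1-1/47)
= 4042 × 1/2 × 42/43 × 46/47 = 1932

φ(4042) = 1932


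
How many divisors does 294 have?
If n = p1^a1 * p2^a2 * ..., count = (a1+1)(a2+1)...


294 = 2^1 × 3^1 × 7^2
d(294) = (1+1) × (1+1) × (2+1) = 12

12 divisors


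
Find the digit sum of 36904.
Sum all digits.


3 + 6 + 9 + 0 + 4 = 22


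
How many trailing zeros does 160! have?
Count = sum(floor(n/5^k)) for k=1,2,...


floor(160/5) = 32
floor(160/25) = 6
floor(160/125) = 1
Total = 39

39 trailing zeros


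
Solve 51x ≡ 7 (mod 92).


GCD(51, 92) = 1, unique solution
a^(-1) mod 92 = 83
x = 83 * 7 mod 92 = 29

x ≡ 29 (mod 92)


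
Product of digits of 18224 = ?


1 × 8 × 2 × 2 × 4 = 128


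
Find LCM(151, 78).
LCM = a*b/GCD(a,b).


GCD(151, 78) = 1
LCM = 151*78/1 = 11778/1 = 11778

LCM = 11778


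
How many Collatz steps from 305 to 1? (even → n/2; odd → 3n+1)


305 → 916 → 458 → 229 → 688 → 344 → 172 → 86 → 43 → 130 → 65 → 196 → 98 → 49 → 148 → 74 → 37 → 112 → 56 → 28 → 14 → 7 → 22 → 11 → 34 → 17 → 52 → 26 → 13 → 40 → 20 → 10 → 5 → 16 → 8 → 4 → 2 → 1
Total steps = 37

37 steps


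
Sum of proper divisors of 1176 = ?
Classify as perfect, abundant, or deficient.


Proper divisors: 1, 2, 3, 4, 6, 7, 8, 12, 14, 21, 24, 28, 42, 49, 56, 84, 98, 147, 168, 196, 294, 392, 588
Sum = 1 + 2 + 3 + 4 + 6 + 7 + 8 + 12 + 14 + 21 + 24 + 28 + 42 + 49 + 56 + 84 + 98 + 147 + 168 + 196 + 294 + 392 + 588 = 2244
2244 > 1176 → abundant

s(1176) = 2244 (abundant)


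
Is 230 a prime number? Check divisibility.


230 / 2 = 115 (exact division)
230 is NOT prime.

No, 230 is not prime


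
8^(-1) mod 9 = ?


Use the extended Euclidean algorithm on (9, 8); each row r = 9*s + 8*t:
r=9, s=1, t=0
r=8, s=0, t=1
q=1: r=1, s=1, t=-1   [9*(1) + 8*(-1) = 1]
q=8: r=0, s=-8, t=9   [9*(-8) + 8*(9) = 0]
GCD = 1 with t = -1, so 8*(-1) ≡ 1 (mod 9)
Inverse = -1 mod 9 = 8
Check: 8 * 8 = 64 ≡ 1 (mod 9)

8^(-1) ≡ 8 (mod 9)


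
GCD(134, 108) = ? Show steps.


134 = 1 * 108 + 26
108 = 4 * 26 + 4
26 = 6 * 4 + 2
4 = 2 * 2 + 0
GCD = 2


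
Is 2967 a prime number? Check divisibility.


2967 / 3 = 989 (exact division)
2967 is NOT prime.

No, 2967 is not prime


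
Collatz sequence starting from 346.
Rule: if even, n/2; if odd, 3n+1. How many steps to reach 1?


346 → 173 → 520 → 260 → 130 → 65 → 196 → 98 → 49 → 148 → 74 → 37 → 112 → 56 → 28 → 14 → 7 → 22 → 11 → 34 → 17 → 52 → 26 → 13 → 40 → 20 → 10 → 5 → 16 → 8 → 4 → 2 → 1
Total steps = 32

32 steps


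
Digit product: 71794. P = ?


7 × 1 × 7 × 9 × 4 = 1764


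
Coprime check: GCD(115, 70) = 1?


Euclidean algorithm:
115 = 1 * 70 + 45
70 = 1 * 45 + 25
45 = 1 * 25 + 20
25 = 1 * 20 + 5
20 = 4 * 5 + 0
GCD(115, 70) = 5

No, not coprime (GCD = 5)


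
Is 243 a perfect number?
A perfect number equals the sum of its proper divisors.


Proper divisors of 243: 1, 3, 9, 27, 81
Sum = 1 + 3 + 9 + 27 + 81 = 121

No, 243 is not perfect (121 ≠ 243)


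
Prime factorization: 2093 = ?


2093 / 7 = 299
299 / 13 = 23
23 / 23 = 1
2093 = 7 × 13 × 23


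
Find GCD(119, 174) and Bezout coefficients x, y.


Tabular extended Euclidean (each row: r = 119*s + 174*t):
r=119, s=1, t=0
r=174, s=0, t=1
q=0: r=119, s=1, t=0   [119*(1) + 174*(0) = 119]
q=1: r=55, s=-1, t=1   [119*(-1) + 174*(1) = 55]
q=2: r=9, s=3, t=-2   [119*(3) + 174*(-2) = 9]
q=6: r=1, s=-19, t=13   [119*(-19) + 174*(13) = 1]
q=9: r=0, s=174, t=-119   [119*(174) + 174*(-119) = 0]
GCD = 1; from the row with r=1: x=-19, y=13
Check: 119*(-19) + 174*(13) = -2261 + 2262 = 1

GCD = 1, x = -19, y = 13


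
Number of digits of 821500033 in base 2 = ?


821500033 in base 2 = 110000111101110001100010000001
Number of digits = 30

30 digits (base 2)


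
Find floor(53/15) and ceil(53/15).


53/15 = 3.5333
floor = 3
ceil = 4

floor = 3, ceil = 4


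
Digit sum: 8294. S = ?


8 + 2 + 9 + 4 = 23
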